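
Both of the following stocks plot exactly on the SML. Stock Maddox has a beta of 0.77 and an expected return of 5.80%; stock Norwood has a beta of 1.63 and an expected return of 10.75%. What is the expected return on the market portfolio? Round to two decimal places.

7.12%

Both satisfy E(R) = R_f + β·MRP, so the slope of the SML is
MRP = (10.75% − 5.80%) / (1.63 − 0.77) = 4.95% / 0.86 = 5.7558%
R_f = E(R_Maddox) − β_Maddox·MRP = 5.80% − 0.77 × 5.7558% = 1.3680%
E(R_m) = R_f + MRP = 1.3680% + 5.7558% = 7.12%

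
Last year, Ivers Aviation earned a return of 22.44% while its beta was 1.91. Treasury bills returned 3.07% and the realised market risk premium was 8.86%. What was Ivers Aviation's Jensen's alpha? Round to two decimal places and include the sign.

+2.45%

CAPM benchmark = R_f + β(R_m − R_f) = 3.07% + 1.91 × 8.86% = 19.9926%
α = actual − benchmark = 22.44% − 19.9926% = +2.45%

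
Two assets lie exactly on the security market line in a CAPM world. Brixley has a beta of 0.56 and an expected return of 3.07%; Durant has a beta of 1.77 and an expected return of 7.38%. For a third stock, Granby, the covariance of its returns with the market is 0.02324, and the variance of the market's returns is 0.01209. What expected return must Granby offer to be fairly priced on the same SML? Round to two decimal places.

MRP = (7.38% − 3.07%) / (1.77 − 0.56) = 3.5620%
R_f = 3.07% − 0.56 × 3.5620% = 1.0753%
β_Granby = Cov / Var(R_m) = 0.02324 / 0.01209 = 1.9222
E(R_Granby) = R_f + β × MRP = 1.0753% + 1.9222 × 3.5620% = 7.92%

7.92%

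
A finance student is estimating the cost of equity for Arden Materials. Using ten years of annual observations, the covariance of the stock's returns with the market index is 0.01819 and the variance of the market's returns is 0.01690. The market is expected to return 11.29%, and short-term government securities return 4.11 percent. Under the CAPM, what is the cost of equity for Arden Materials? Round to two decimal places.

β = Cov(R_i, R_m) / Var(R_m) = 0.01819 / 0.01690 = 1.0763
MRP = 11.29% − 4.11% = 7.18%
E(R) = R_f + β × MRP = 4.11% + 1.0763 × 7.18% = 11.84%

11.84%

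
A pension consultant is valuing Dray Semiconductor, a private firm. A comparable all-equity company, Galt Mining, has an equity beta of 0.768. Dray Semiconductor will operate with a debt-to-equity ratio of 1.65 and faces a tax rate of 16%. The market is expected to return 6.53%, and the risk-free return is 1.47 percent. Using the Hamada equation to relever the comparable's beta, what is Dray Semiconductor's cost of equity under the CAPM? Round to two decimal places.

β_L = β_U × [1 + (1 − t)(D/E)] = 0.768 × [1 + (1 − 0.16) × 1.65]
    = 0.768 × [1 + 0.84 × 1.65] = 0.768 × 2.3860 = 1.8324
MRP = 6.53% − 1.47% = 5.06%
E(R) = R_f + β_L × MRP = 1.47% + 1.8324 × 5.06% = 10.74%

10.74%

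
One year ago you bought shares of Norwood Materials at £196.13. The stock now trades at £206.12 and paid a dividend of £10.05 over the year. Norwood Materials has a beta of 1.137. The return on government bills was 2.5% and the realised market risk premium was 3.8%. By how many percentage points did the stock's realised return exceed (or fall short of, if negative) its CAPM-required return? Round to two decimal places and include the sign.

Realised HPR = (P1 + D1 − P0) / P0 = (206.12 + 10.05 − 196.13) / 196.13 = 20.04 / 196.13 = 10.2177%
CAPM required = R_f + β·MRP = 2.5% + 1.137 × 3.8% = 6.8206%
α = realised − required = 10.2177% − 6.8206% = +3.40%

+3.40%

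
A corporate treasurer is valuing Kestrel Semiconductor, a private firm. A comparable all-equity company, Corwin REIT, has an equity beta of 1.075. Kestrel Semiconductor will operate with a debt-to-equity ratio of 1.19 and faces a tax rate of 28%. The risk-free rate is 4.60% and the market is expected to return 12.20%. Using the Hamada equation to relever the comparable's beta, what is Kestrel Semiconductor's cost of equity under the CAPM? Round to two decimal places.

19.77%

β_L = β_U × [1 + (1 − t)(D/E)] = 1.075 × [1 + (1 − 0.28) × 1.19]
    = 1.075 × [1 + 0.72 × 1.19] = 1.075 × 1.8568 = 1.9961
MRP = 12.20% − 4.60% = 7.60%
E(R) = R_f + β_L × MRP = 4.60% + 1.9961 × 7.60% = 19.77%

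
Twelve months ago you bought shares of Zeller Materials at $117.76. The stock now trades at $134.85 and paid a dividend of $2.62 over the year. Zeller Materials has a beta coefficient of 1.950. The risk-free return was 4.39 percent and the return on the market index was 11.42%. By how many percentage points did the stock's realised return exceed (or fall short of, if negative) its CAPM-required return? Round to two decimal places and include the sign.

Realised HPR = (P1 + D1 − P0) / P0 = (134.85 + 2.62 − 117.76) / 117.76 = 19.71 / 117.76 = 16.7374%
MRP = 11.42% − 4.39% = 7.03%
CAPM required = R_f + β·MRP = 4.39% + 1.950 × 7.03% = 18.09850%
α = realised − required = 16.7374% − 18.09850% = -1.36%

-1.36%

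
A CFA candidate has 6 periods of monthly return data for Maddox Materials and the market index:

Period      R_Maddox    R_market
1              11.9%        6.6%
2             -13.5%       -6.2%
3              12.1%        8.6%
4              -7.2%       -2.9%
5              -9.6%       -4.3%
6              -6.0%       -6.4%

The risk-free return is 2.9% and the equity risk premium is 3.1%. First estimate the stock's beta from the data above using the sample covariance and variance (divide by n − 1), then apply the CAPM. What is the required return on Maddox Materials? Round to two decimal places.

Mean R_i = (11.9 − 13.5 + 12.1 − 7.2 − 9.6 − 6.0) / 6 = -2.0500%
Mean R_m = (6.6 − 6.2 + 8.6 − 2.9 − 4.3 − 6.4) / 6 = -0.7667%
Σ(R_i − R̄_i)(R_m − R̄_m) = 357.4300  ⇒  Cov = 357.4300 / 5 = 71.4860
Σ(R_m − R̄_m)² = 220.2933  ⇒  Var(R_m) = 220.2933 / 5 = 44.0587
β = Cov / Var(R_m) = 71.4860 / 44.0587 = 1.6225
E(R) = R_f + β × MRP = 2.9% + 1.6225 × 3.1% = 7.93%

7.93%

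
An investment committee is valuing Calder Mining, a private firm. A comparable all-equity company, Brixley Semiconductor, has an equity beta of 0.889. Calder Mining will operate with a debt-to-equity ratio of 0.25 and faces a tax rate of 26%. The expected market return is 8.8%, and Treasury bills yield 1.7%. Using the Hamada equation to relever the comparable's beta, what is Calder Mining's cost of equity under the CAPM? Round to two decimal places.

9.18%

β_L = β_U × [1 + (1 − t)(D/E)] = 0.889 × [1 + (1 − 0.26) × 0.25]
    = 0.889 × [1 + 0.74 × 0.25] = 0.889 × 1.1850 = 1.0535
MRP = 8.8% − 1.7% = 7.10%
E(R) = R_f + β_L × MRP = 1.7% + 1.0535 × 7.1% = 9.18%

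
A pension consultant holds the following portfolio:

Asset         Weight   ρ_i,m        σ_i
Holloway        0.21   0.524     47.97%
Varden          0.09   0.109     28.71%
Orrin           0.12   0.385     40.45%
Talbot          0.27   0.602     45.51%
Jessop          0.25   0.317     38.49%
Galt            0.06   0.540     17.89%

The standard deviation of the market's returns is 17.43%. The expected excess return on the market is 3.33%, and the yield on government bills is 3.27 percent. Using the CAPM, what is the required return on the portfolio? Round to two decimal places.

β_Holloway = 0.524 × 47.97% / 17.43% = 1.4421
β_Varden = 0.109 × 28.71% / 17.43% = 0.1795
β_Orrin = 0.385 × 40.45% / 17.43% = 0.8935
β_Talbot = 0.602 × 45.51% / 17.43% = 1.5718
β_Jessop = 0.317 × 38.49% / 17.43% = 0.7000
β_Galt = 0.540 × 17.89% / 17.43% = 0.5543
β_P = Σ w_i β_i = 0.21×1.4421 + 0.09×0.1795 + 0.12×0.8935 + 0.27×1.5718 + 0.25×0.7000 + 0.06×0.5543 = 1.0589
E(R_P) = R_f + β_P × MRP = 3.27% + 1.0589 × 3.33% = 6.80%

6.80%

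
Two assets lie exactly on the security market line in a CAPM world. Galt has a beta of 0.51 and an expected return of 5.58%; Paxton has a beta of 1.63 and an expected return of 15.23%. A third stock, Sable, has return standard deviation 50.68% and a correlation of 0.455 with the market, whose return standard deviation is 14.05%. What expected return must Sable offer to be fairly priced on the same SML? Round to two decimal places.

MRP = (15.23% − 5.58%) / (1.63 − 0.51) = 8.6161%
R_f = 5.58% − 0.51 × 8.6161% = 1.1858%
β_Sable = ρ·σ_i/σ_m = 0.455 × 50.68 / 14.05 = 1.6412
E(R_Sable) = R_f + β × MRP = 1.1858% + 1.6412 × 8.6161% = 15.33%

15.33%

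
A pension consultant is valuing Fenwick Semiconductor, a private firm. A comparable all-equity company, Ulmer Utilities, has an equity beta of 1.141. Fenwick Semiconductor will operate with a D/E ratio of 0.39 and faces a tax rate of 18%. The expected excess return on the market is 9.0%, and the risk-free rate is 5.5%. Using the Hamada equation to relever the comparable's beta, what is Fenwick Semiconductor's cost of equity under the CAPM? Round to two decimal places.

β_L = β_U × [1 + (1 − t)(D/E)] = 1.141 × [1 + (1 − 0.18) × 0.39]
    = 1.141 × [1 + 0.82 × 0.39] = 1.141 × 1.3198 = 1.5059
E(R) = R_f + β_L × MRP = 5.5% + 1.5059 × 9.0% = 19.05%

19.05%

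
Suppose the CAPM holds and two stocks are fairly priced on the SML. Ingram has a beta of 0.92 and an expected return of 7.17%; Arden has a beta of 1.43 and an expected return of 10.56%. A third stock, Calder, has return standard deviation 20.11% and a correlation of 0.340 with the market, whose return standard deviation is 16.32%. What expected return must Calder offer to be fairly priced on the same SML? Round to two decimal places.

MRP = (10.56% − 7.17%) / (1.43 − 0.92) = 6.6471%
R_f = 7.17% − 0.92 × 6.6471% = 1.0547%
β_Calder = ρ·σ_i/σ_m = 0.340 × 20.11 / 16.32 = 0.4190
E(R_Calder) = R_f + β × MRP = 1.0547% + 0.4190 × 6.6471% = 3.84%

3.84%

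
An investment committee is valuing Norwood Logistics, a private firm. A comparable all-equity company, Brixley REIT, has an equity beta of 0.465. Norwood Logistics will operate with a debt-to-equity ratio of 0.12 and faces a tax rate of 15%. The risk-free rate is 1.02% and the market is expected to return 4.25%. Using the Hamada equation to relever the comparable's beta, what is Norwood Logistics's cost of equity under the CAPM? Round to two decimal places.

β_L = β_U × [1 + (1 − t)(D/E)] = 0.465 × [1 + (1 − 0.15) × 0.12]
    = 0.465 × [1 + 0.85 × 0.12] = 0.465 × 1.1020 = 0.5124
MRP = 4.25% − 1.02% = 3.23%
E(R) = R_f + β_L × MRP = 1.02% + 0.5124 × 3.23% = 2.68%

2.68%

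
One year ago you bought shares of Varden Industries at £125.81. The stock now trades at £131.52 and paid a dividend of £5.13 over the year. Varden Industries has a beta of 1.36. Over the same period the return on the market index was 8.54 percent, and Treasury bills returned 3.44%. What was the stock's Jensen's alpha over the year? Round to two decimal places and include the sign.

Realised HPR = (P1 + D1 − P0) / P0 = (131.52 + 5.13 − 125.81) / 125.81 = 10.84 / 125.81 = 8.6162%
MRP = 8.54% − 3.44% = 5.10%
CAPM required = R_f + β·MRP = 3.44% + 1.36 × 5.10% = 10.3760%
α = realised − required = 8.6162% − 10.3760% = -1.76%

-1.76%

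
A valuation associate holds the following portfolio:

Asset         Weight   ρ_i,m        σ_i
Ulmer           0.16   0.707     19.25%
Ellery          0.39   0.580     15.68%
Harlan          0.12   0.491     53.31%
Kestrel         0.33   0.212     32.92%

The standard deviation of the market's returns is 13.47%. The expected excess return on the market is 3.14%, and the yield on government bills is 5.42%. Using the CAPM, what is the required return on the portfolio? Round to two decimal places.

8.02%

β_Ulmer = 0.707 × 19.25% / 13.47% = 1.0104
β_Ellery = 0.580 × 15.68% / 13.47% = 0.6752
β_Harlan = 0.491 × 53.31% / 13.47% = 1.9432
β_Kestrel = 0.212 × 32.92% / 13.47% = 0.5181
β_P = Σ w_i β_i = 0.16×1.0104 + 0.39×0.6752 + 0.12×1.9432 + 0.33×0.5181 = 0.8291
E(R_P) = R_f + β_P × MRP = 5.42% + 0.8291 × 3.14% = 8.02%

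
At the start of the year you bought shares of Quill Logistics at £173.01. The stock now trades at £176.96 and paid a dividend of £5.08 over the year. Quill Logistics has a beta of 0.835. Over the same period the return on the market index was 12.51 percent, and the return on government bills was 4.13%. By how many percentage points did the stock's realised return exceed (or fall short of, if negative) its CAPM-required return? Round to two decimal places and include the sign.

Realised HPR = (P1 + D1 − P0) / P0 = (176.96 + 5.08 − 173.01) / 173.01 = 9.03 / 173.01 = 5.2194%
MRP = 12.51% − 4.13% = 8.38%
CAPM required = R_f + β·MRP = 4.13% + 0.835 × 8.38% = 11.12730%
α = realised − required = 5.2194% − 11.12730% = -5.91%

-5.91%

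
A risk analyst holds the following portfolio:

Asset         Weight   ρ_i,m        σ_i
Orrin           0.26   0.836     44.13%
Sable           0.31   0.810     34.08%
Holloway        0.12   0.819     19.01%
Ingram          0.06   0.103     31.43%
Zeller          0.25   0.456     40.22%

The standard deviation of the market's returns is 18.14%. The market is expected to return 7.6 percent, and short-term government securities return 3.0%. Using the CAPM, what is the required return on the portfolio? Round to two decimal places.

β_Orrin = 0.836 × 44.13% / 18.14% = 2.0338
β_Sable = 0.810 × 34.08% / 18.14% = 1.5218
β_Holloway = 0.819 × 19.01% / 18.14% = 0.8583
β_Ingram = 0.103 × 31.43% / 18.14% = 0.1785
β_Zeller = 0.456 × 40.22% / 18.14% = 1.0110
β_P = Σ w_i β_i = 0.26×2.0338 + 0.31×1.5218 + 0.12×0.8583 + 0.06×0.1785 + 0.25×1.0110 = 1.3670
MRP = 7.6% − 3.0% = 4.60%
E(R_P) = R_f + β_P × MRP = 3.0% + 1.3670 × 4.6% = 9.29%

9.29%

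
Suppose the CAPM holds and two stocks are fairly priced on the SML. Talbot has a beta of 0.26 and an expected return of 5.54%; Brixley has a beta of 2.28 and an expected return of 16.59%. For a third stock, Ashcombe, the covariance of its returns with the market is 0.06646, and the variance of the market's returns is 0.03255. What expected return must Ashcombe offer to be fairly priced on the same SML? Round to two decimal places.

15.29%

MRP = (16.59% − 5.54%) / (2.28 − 0.26) = 5.4703%
R_f = 5.54% − 0.26 × 5.4703% = 4.1177%
β_Ashcombe = Cov / Var(R_m) = 0.06646 / 0.03255 = 2.0418
E(R_Ashcombe) = R_f + β × MRP = 4.1177% + 2.0418 × 5.4703% = 15.29%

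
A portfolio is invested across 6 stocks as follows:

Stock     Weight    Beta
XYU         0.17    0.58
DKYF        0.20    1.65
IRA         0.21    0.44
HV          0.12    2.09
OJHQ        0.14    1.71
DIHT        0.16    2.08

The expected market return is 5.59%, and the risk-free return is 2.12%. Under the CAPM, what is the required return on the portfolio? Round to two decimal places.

6.78%

β_P = Σ w_i β_i = 0.17×0.58 + 0.20×1.65 + 0.21×0.44 + 0.12×2.09 + 0.14×1.71 + 0.16×2.08 = 1.3440
MRP = 5.59% − 2.12% = 3.47%
E(R_P) = R_f + β_P × MRP = 2.12% + 1.3440 × 3.47% = 6.78%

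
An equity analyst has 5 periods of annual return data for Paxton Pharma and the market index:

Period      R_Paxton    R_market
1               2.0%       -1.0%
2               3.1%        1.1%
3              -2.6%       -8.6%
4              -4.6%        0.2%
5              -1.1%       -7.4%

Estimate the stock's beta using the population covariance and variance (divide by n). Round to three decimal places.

0.256

Mean R_i = (2.0 + 3.1 − 2.6 − 4.6 − 1.1) / 5 = -0.6400%
Mean R_m = (-1.0 + 1.1 − 8.6 + 0.2 − 7.4) / 5 = -3.1400%
Σ(R_i − R̄_i)(R_m − R̄_m) = 20.9420  ⇒  Cov = 20.9420 / 5 = 4.1884
Σ(R_m − R̄_m)² = 81.6720  ⇒  Var(R_m) = 81.6720 / 5 = 16.3344
β = Cov / Var(R_m) = 4.1884 / 16.3344 = 0.2564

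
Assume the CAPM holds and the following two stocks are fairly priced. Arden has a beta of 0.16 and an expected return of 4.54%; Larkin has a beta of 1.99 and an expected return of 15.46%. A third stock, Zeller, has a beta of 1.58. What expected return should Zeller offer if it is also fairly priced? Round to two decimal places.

13.01%

MRP (SML slope) = (15.46% − 4.54%) / (1.99 − 0.16) = 10.92% / 1.83 = 5.9672%
R_f (intercept) = 4.54% − 0.16 × 5.9672% = 3.5852%
E(R_Zeller) = R_f + β × MRP = 3.5852% + 1.58 × 5.9672% = 13.01%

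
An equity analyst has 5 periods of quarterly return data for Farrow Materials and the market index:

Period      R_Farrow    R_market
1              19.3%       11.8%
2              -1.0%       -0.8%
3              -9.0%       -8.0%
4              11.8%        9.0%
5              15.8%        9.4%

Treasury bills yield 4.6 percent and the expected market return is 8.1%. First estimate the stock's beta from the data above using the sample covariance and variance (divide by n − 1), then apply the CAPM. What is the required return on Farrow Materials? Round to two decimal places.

Mean R_i = (19.3 − 1.0 − 9.0 + 11.8 + 15.8) / 5 = 7.3800%
Mean R_m = (11.8 − 0.8 − 8.0 + 9.0 + 9.4) / 5 = 4.2800%
Σ(R_i − R̄_i)(R_m − R̄_m) = 397.3280  ⇒  Cov = 397.3280 / 4 = 99.3320
Σ(R_m − R̄_m)² = 281.6480  ⇒  Var(R_m) = 281.6480 / 4 = 70.4120
β = Cov / Var(R_m) = 99.3320 / 70.4120 = 1.4107
MRP = 8.1% − 4.6% = 3.50%
E(R) = R_f + β × MRP = 4.6% + 1.4107 × 3.5% = 9.54%

9.54%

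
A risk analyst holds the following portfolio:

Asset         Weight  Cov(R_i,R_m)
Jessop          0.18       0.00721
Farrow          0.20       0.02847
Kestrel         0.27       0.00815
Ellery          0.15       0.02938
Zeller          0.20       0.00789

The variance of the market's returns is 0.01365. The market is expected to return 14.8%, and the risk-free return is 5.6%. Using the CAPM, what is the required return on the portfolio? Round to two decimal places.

15.83%

β_Jessop = 0.00721 / 0.01365 = 0.5282
β_Farrow = 0.02847 / 0.01365 = 2.0857
β_Kestrel = 0.00815 / 0.01365 = 0.5971
β_Ellery = 0.02938 / 0.01365 = 2.1524
β_Zeller = 0.00789 / 0.01365 = 0.5780
β_P = Σ w_i β_i = 0.18×0.5282 + 0.20×2.0857 + 0.27×0.5971 + 0.15×2.1524 + 0.20×0.5780 = 1.1119
MRP = 14.8% − 5.6% = 9.20%
E(R_P) = R_f + β_P × MRP = 5.6% + 1.1119 × 9.2% = 15.83%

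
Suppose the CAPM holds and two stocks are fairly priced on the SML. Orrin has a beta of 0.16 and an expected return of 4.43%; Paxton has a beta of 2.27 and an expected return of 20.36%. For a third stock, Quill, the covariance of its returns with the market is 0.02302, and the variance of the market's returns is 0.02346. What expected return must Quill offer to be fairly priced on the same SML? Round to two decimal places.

MRP = (20.36% − 4.43%) / (2.27 − 0.16) = 7.5498%
R_f = 4.43% − 0.16 × 7.5498% = 3.2220%
β_Quill = Cov / Var(R_m) = 0.02302 / 0.02346 = 0.9812
E(R_Quill) = R_f + β × MRP = 3.2220% + 0.9812 × 7.5498% = 10.63%

10.63%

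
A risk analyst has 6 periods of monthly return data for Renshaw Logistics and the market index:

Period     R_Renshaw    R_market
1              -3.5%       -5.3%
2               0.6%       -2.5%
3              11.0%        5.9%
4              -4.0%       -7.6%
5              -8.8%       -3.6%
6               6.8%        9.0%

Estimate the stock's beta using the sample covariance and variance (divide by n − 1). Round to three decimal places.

0.948

Mean R_i = (-3.5 + 0.6 + 11.0 − 4.0 − 8.8 + 6.8) / 6 = 0.3500%
Mean R_m = (-5.3 − 2.5 + 5.9 − 7.6 − 3.6 + 9.0) / 6 = -0.6833%
Σ(R_i − R̄_i)(R_m − R̄_m) = 206.6650  ⇒  Cov = 206.6650 / 5 = 41.3330
Σ(R_m − R̄_m)² = 218.0683  ⇒  Var(R_m) = 218.0683 / 5 = 43.6137
β = Cov / Var(R_m) = 41.3330 / 43.6137 = 0.9477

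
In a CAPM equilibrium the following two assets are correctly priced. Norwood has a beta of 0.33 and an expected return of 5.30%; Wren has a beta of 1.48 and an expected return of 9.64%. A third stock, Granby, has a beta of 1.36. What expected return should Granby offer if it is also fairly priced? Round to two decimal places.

MRP (SML slope) = (9.64% − 5.30%) / (1.48 − 0.33) = 4.34% / 1.15 = 3.7739%
R_f (intercept) = 5.30% − 0.33 × 3.7739% = 4.0546%
E(R_Granby) = R_f + β × MRP = 4.0546% + 1.36 × 3.7739% = 9.19%

9.19%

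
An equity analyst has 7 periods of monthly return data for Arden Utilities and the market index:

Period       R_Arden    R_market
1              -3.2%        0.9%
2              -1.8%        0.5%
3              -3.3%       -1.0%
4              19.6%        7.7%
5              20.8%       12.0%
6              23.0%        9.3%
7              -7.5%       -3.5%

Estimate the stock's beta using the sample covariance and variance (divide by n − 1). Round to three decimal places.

2.228

Mean R_i = (-3.2 − 1.8 − 3.3 + 19.6 + 20.8 + 23.0 − 7.5) / 7 = 6.8000%
Mean R_m = (0.9 + 0.5 − 1.0 + 7.7 + 12.0 + 9.3 − 3.5) / 7 = 3.7000%
Σ(R_i − R̄_i)(R_m − R̄_m) = 464.0700  ⇒  Cov = 464.0700 / 6 = 77.3450
Σ(R_m − R̄_m)² = 208.2600  ⇒  Var(R_m) = 208.2600 / 6 = 34.7100
β = Cov / Var(R_m) = 77.3450 / 34.7100 = 2.2283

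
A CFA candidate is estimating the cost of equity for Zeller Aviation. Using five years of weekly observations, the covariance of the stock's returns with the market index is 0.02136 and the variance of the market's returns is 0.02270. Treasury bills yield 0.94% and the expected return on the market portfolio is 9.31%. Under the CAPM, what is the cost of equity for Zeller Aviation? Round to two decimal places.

β = Cov(R_i, R_m) / Var(R_m) = 0.02136 / 0.02270 = 0.9410
MRP = 9.31% − 0.94% = 8.37%
E(R) = R_f + β × MRP = 0.94% + 0.9410 × 8.37% = 8.82%

8.82%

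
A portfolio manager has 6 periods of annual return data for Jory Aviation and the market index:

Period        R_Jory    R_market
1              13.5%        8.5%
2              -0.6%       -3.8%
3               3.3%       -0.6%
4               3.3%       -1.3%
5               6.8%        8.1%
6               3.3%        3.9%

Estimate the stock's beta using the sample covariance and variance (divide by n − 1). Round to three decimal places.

Mean R_i = (13.5 − 0.6 + 3.3 + 3.3 + 6.8 + 3.3) / 6 = 4.9333%
Mean R_m = (8.5 − 3.8 − 0.6 − 1.3 + 8.1 + 3.9) / 6 = 2.4667%
Σ(R_i − R̄_i)(R_m − R̄_m) = 105.6967  ⇒  Cov = 105.6967 / 5 = 21.1393
Σ(R_m − R̄_m)² = 133.0533  ⇒  Var(R_m) = 133.0533 / 5 = 26.6107
β = Cov / Var(R_m) = 21.1393 / 26.6107 = 0.7944

0.794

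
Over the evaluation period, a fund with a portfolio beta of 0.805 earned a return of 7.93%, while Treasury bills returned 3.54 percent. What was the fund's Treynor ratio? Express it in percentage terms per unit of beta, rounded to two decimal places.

5.45%

Treynor = (R_P − R_f) / β_P = (7.93% − 3.54%) / 0.8050 = 4.39% / 0.8050 = 5.45%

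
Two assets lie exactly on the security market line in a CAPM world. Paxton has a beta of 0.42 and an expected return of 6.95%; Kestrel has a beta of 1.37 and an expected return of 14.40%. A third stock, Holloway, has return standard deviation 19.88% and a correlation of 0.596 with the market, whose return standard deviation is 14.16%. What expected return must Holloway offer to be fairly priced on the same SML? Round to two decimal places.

10.22%

MRP = (14.40% − 6.95%) / (1.37 − 0.42) = 7.8421%
R_f = 6.95% − 0.42 × 7.8421% = 3.6563%
β_Holloway = ρ·σ_i/σ_m = 0.596 × 19.88 / 14.16 = 0.8368
E(R_Holloway) = R_f + β × MRP = 3.6563% + 0.8368 × 7.8421% = 10.22%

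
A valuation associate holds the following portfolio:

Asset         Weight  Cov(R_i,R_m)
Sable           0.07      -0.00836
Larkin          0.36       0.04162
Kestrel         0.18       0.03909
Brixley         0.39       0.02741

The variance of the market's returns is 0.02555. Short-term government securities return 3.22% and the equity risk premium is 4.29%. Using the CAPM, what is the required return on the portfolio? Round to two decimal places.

8.61%

β_Sable = -0.00836 / 0.02555 = -0.3272
β_Larkin = 0.04162 / 0.02555 = 1.6290
β_Kestrel = 0.03909 / 0.02555 = 1.5299
β_Brixley = 0.02741 / 0.02555 = 1.0728
β_P = Σ w_i β_i = 0.07×-0.3272 + 0.36×1.6290 + 0.18×1.5299 + 0.39×1.0728 = 1.2573
E(R_P) = R_f + β_P × MRP = 3.22% + 1.2573 × 4.29% = 8.61%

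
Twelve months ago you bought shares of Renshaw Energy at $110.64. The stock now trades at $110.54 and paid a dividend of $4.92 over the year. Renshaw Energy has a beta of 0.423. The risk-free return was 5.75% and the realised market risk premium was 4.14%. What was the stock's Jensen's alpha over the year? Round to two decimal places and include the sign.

-3.14%

Realised HPR = (P1 + D1 − P0) / P0 = (110.54 + 4.92 − 110.64) / 110.64 = 4.82 / 110.64 = 4.3565%
CAPM required = R_f + β·MRP = 5.75% + 0.423 × 4.14% = 7.50122%
α = realised − required = 4.3565% − 7.50122% = -3.14%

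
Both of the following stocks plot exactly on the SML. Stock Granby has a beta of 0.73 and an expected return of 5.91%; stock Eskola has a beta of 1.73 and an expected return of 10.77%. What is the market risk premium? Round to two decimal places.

Both satisfy E(R) = R_f + β·MRP, so the slope of the SML is
MRP = (10.77% − 5.91%) / (1.73 − 0.73) = 4.86% / 1.00 = 4.8600%

4.86%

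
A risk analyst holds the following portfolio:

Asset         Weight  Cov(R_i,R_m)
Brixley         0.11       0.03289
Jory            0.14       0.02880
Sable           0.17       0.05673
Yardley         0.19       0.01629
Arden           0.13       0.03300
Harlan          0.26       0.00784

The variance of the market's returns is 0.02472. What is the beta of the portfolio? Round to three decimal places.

1.081

β_Brixley = 0.03289 / 0.02472 = 1.3305
β_Jory = 0.02880 / 0.02472 = 1.1650
β_Sable = 0.05673 / 0.02472 = 2.2949
β_Yardley = 0.01629 / 0.02472 = 0.6590
β_Arden = 0.03300 / 0.02472 = 1.3350
β_Harlan = 0.00784 / 0.02472 = 0.3172
β_P = Σ w_i β_i = 0.11×1.3305 + 0.14×1.1650 + 0.17×2.2949 + 0.19×0.6590 + 0.13×1.3350 + 0.26×0.3172 = 1.0808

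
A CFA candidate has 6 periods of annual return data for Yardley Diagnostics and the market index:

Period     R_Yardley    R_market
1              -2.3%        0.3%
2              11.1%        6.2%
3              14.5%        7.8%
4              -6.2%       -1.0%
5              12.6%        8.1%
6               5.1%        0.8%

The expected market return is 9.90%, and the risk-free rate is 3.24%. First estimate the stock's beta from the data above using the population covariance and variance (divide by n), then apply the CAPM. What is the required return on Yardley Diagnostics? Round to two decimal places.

Mean R_i = (-2.3 + 11.1 + 14.5 − 6.2 + 12.6 + 5.1) / 6 = 5.8000%
Mean R_m = (0.3 + 6.2 + 7.8 − 1.0 + 8.1 + 0.8) / 6 = 3.7000%
Σ(R_i − R̄_i)(R_m − R̄_m) = 164.8100  ⇒  Cov = 164.8100 / 6 = 27.4683
Σ(R_m − R̄_m)² = 84.4800  ⇒  Var(R_m) = 84.4800 / 6 = 14.0800
β = Cov / Var(R_m) = 27.4683 / 14.0800 = 1.9509
MRP = 9.90% − 3.24% = 6.66%
E(R) = R_f + β × MRP = 3.24% + 1.9509 × 6.66% = 16.23%

16.23%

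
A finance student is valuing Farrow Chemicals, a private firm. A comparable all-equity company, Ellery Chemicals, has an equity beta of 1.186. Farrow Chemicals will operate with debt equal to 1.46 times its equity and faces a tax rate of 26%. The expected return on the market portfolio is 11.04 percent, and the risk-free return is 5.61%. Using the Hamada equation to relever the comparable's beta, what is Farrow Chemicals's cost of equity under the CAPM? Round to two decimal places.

β_L = β_U × [1 + (1 − t)(D/E)] = 1.186 × [1 + (1 − 0.26) × 1.46]
    = 1.186 × [1 + 0.74 × 1.46] = 1.186 × 2.0804 = 2.4674
MRP = 11.04% − 5.61% = 5.43%
E(R) = R_f + β_L × MRP = 5.61% + 2.4674 × 5.43% = 19.01%

19.01%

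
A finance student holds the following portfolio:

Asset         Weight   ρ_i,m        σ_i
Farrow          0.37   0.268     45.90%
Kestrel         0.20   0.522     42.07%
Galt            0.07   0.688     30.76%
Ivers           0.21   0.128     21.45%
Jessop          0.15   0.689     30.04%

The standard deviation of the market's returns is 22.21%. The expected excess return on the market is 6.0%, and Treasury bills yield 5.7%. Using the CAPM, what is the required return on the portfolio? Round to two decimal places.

β_Farrow = 0.268 × 45.90% / 22.21% = 0.5539
β_Kestrel = 0.522 × 42.07% / 22.21% = 0.9888
β_Galt = 0.688 × 30.76% / 22.21% = 0.9529
β_Ivers = 0.128 × 21.45% / 22.21% = 0.1236
β_Jessop = 0.689 × 30.04% / 22.21% = 0.9319
β_P = Σ w_i β_i = 0.37×0.5539 + 0.20×0.9888 + 0.07×0.9529 + 0.21×0.1236 + 0.15×0.9319 = 0.6351
E(R_P) = R_f + β_P × MRP = 5.7% + 0.6351 × 6.0% = 9.51%

9.51%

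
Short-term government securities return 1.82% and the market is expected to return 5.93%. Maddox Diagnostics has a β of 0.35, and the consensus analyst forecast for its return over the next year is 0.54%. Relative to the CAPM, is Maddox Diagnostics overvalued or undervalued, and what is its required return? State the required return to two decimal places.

Overvalued; required return 3.26%

MRP = 5.93% − 1.82% = 4.11%
Required return = R_f + β·MRP = 1.82% + 0.35 × 4.11% = 3.26%
Forecast 0.54% < required 3.26% → the stock plots below the SML → overvalued.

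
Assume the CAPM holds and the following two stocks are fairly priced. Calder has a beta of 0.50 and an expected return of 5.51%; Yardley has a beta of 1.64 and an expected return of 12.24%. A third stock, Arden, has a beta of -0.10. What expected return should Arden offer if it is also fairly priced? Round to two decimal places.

MRP (SML slope) = (12.24% − 5.51%) / (1.64 − 0.50) = 6.73% / 1.14 = 5.9035%
R_f (intercept) = 5.51% − 0.50 × 5.9035% = 2.5583%
E(R_Arden) = R_f + β × MRP = 2.5583% + -0.10 × 5.9035% = 1.97%

1.97%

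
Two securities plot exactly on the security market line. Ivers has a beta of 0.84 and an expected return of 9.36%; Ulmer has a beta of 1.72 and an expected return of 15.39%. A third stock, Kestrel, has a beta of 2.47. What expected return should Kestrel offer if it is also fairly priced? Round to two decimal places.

MRP (SML slope) = (15.39% − 9.36%) / (1.72 − 0.84) = 6.03% / 0.88 = 6.8523%
R_f (intercept) = 9.36% − 0.84 × 6.8523% = 3.6041%
E(R_Kestrel) = R_f + β × MRP = 3.6041% + 2.47 × 6.8523% = 20.53%

20.53%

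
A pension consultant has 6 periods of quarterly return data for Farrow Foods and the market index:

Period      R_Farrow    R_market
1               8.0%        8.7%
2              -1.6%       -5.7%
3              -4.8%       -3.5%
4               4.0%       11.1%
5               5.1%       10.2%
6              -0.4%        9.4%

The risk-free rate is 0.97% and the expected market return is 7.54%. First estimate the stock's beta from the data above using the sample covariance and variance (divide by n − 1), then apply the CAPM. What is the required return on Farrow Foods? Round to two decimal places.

4.12%

Mean R_i = (8.0 − 1.6 − 4.8 + 4.0 + 5.1 − 0.4) / 6 = 1.7167%
Mean R_m = (8.7 − 5.7 − 3.5 + 11.1 + 10.2 + 9.4) / 6 = 5.0333%
Σ(R_i − R̄_i)(R_m − R̄_m) = 136.3367  ⇒  Cov = 136.3367 / 5 = 27.2673
Σ(R_m − R̄_m)² = 284.0333  ⇒  Var(R_m) = 284.0333 / 5 = 56.8067
β = Cov / Var(R_m) = 27.2673 / 56.8067 = 0.4800
MRP = 7.54% − 0.97% = 6.57%
E(R) = R_f + β × MRP = 0.97% + 0.4800 × 6.57% = 4.12%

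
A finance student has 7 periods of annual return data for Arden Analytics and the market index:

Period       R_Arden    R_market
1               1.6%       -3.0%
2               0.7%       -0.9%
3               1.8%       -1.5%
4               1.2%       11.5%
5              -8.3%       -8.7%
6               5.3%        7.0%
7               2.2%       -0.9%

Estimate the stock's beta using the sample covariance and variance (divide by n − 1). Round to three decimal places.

0.413

Mean R_i = (1.6 + 0.7 + 1.8 + 1.2 − 8.3 + 5.3 + 2.2) / 7 = 0.6429%
Mean R_m = (-3.0 − 0.9 − 1.5 + 11.5 − 8.7 + 7.0 − 0.9) / 7 = 0.5000%
Σ(R_i − R̄_i)(R_m − R̄_m) = 110.7500  ⇒  Cov = 110.7500 / 6 = 18.4583
Σ(R_m − R̄_m)² = 268.0600  ⇒  Var(R_m) = 268.0600 / 6 = 44.6767
β = Cov / Var(R_m) = 18.4583 / 44.6767 = 0.4132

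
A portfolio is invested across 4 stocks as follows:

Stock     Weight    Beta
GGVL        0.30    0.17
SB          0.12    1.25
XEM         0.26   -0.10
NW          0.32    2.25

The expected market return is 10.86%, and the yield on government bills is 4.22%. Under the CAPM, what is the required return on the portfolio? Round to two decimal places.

β_P = Σ w_i β_i = 0.30×0.17 + 0.12×1.25 + 0.26×-0.10 + 0.32×2.25 = 0.8950
MRP = 10.86% − 4.22% = 6.64%
E(R_P) = R_f + β_P × MRP = 4.22% + 0.8950 × 6.64% = 10.16%

10.16%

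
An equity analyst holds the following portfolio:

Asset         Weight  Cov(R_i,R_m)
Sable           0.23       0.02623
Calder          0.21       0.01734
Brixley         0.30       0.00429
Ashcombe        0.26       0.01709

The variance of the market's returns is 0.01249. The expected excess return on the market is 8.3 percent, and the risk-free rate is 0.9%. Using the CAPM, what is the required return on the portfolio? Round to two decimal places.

11.14%

β_Sable = 0.02623 / 0.01249 = 2.1001
β_Calder = 0.01734 / 0.01249 = 1.3883
β_Brixley = 0.00429 / 0.01249 = 0.3435
β_Ashcombe = 0.01709 / 0.01249 = 1.3683
β_P = Σ w_i β_i = 0.23×2.1001 + 0.21×1.3883 + 0.30×0.3435 + 0.26×1.3683 = 1.2334
E(R_P) = R_f + β_P × MRP = 0.9% + 1.2334 × 8.3% = 11.14%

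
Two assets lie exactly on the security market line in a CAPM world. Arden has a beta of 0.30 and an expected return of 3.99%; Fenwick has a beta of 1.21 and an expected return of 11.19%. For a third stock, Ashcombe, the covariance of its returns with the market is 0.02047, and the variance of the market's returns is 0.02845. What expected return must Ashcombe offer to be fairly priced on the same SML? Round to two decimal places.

7.31%

MRP = (11.19% − 3.99%) / (1.21 − 0.30) = 7.9121%
R_f = 3.99% − 0.30 × 7.9121% = 1.6164%
β_Ashcombe = Cov / Var(R_m) = 0.02047 / 0.02845 = 0.7195
E(R_Ashcombe) = R_f + β × MRP = 1.6164% + 0.7195 × 7.9121% = 7.31%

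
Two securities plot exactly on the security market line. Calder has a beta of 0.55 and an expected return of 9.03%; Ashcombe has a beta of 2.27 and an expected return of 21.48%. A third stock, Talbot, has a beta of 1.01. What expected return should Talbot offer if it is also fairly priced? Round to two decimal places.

12.36%

MRP (SML slope) = (21.48% − 9.03%) / (2.27 − 0.55) = 12.45% / 1.72 = 7.2384%
R_f (intercept) = 9.03% − 0.55 × 7.2384% = 5.0489%
E(R_Talbot) = R_f + β × MRP = 5.0489% + 1.01 × 7.2384% = 12.36%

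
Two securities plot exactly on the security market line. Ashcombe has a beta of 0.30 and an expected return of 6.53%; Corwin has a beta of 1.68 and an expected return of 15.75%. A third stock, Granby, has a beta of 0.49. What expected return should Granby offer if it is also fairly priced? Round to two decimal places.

MRP (SML slope) = (15.75% − 6.53%) / (1.68 − 0.30) = 9.22% / 1.38 = 6.6812%
R_f (intercept) = 6.53% − 0.30 × 6.6812% = 4.5256%
E(R_Granby) = R_f + β × MRP = 4.5256% + 0.49 × 6.6812% = 7.80%

7.80%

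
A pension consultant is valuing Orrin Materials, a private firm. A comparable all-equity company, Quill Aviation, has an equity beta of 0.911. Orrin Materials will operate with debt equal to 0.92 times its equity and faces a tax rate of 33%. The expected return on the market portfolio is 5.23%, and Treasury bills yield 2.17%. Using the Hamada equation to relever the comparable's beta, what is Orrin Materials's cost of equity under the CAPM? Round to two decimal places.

6.68%

β_L = β_U × [1 + (1 − t)(D/E)] = 0.911 × [1 + (1 − 0.33) × 0.92]
    = 0.911 × [1 + 0.67 × 0.92] = 0.911 × 1.6164 = 1.4725
MRP = 5.23% − 2.17% = 3.06%
E(R) = R_f + β_L × MRP = 2.17% + 1.4725 × 3.06% = 6.68%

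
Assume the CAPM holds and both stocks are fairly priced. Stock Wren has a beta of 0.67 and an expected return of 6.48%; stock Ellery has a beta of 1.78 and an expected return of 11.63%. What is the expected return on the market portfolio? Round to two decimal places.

Both satisfy E(R) = R_f + β·MRP, so the slope of the SML is
MRP = (11.63% − 6.48%) / (1.78 − 0.67) = 5.15% / 1.11 = 4.6396%
R_f = E(R_Wren) − β_Wren·MRP = 6.48% − 0.67 × 4.6396% = 3.3715%
E(R_m) = R_f + MRP = 3.3715% + 4.6396% = 8.01%

8.01%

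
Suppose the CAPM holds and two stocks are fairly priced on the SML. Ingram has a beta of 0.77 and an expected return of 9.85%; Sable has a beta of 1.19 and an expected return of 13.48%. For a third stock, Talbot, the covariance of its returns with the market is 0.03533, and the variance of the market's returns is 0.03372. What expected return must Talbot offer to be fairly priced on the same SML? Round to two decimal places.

MRP = (13.48% − 9.85%) / (1.19 − 0.77) = 8.6429%
R_f = 9.85% − 0.77 × 8.6429% = 3.1950%
β_Talbot = Cov / Var(R_m) = 0.03533 / 0.03372 = 1.0477
E(R_Talbot) = R_f + β × MRP = 3.1950% + 1.0477 × 8.6429% = 12.25%

12.25%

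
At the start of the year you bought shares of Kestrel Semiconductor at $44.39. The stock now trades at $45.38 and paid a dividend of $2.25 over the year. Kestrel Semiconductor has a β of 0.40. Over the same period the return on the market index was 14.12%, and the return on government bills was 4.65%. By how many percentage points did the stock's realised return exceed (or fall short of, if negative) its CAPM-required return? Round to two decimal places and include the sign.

-1.14%

Realised HPR = (P1 + D1 − P0) / P0 = (45.38 + 2.25 − 44.39) / 44.39 = 3.24 / 44.39 = 7.2989%
MRP = 14.12% − 4.65% = 9.47%
CAPM required = R_f + β·MRP = 4.65% + 0.40 × 9.47% = 8.4380%
α = realised − required = 7.2989% − 8.4380% = -1.14%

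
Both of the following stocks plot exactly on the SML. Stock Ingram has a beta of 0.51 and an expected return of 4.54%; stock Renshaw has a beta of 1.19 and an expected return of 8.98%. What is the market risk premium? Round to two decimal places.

6.53%

Both satisfy E(R) = R_f + β·MRP, so the slope of the SML is
MRP = (8.98% − 4.54%) / (1.19 − 0.51) = 4.44% / 0.68 = 6.5294%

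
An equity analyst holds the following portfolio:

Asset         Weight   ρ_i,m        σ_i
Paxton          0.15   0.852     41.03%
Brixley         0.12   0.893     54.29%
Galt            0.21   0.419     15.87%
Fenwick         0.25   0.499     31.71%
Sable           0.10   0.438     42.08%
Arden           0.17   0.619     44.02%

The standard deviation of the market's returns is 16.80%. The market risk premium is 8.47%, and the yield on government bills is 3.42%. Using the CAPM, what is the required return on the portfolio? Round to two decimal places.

14.96%

β_Paxton = 0.852 × 41.03% / 16.80% = 2.0808
β_Brixley = 0.893 × 54.29% / 16.80% = 2.8858
β_Galt = 0.419 × 15.87% / 16.80% = 0.3958
β_Fenwick = 0.499 × 31.71% / 16.80% = 0.9419
β_Sable = 0.438 × 42.08% / 16.80% = 1.0971
β_Arden = 0.619 × 44.02% / 16.80% = 1.6219
β_P = Σ w_i β_i = 0.15×2.0808 + 0.12×2.8858 + 0.21×0.3958 + 0.25×0.9419 + 0.10×1.0971 + 0.17×1.6219 = 1.3624
E(R_P) = R_f + β_P × MRP = 3.42% + 1.3624 × 8.47% = 14.96%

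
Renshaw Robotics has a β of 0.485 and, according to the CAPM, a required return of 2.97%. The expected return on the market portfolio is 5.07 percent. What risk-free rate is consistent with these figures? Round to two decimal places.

E(R) = R_f + β(E(R_m) − R_f) = R_f(1 − β) + β·E(R_m)
2.97% = R_f × (1 − 0.485) + 0.485 × 5.07%
2.97% = R_f × 0.515 + 2.45895%
R_f = (2.97% − 2.45895%) / 0.515 = 0.99%

0.99%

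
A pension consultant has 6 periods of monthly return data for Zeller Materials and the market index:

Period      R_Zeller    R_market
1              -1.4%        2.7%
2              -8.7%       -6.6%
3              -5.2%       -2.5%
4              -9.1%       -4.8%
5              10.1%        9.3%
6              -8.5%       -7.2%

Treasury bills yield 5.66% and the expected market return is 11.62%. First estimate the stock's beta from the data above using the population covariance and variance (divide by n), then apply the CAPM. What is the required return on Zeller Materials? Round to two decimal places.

Mean R_i = (-1.4 − 8.7 − 5.2 − 9.1 + 10.1 − 8.5) / 6 = -3.8000%
Mean R_m = (2.7 − 6.6 − 2.5 − 4.8 + 9.3 − 7.2) / 6 = -1.5167%
Σ(R_i − R̄_i)(R_m − R̄_m) = 230.8700  ⇒  Cov = 230.8700 / 6 = 38.4783
Σ(R_m − R̄_m)² = 204.6683  ⇒  Var(R_m) = 204.6683 / 6 = 34.1114
β = Cov / Var(R_m) = 38.4783 / 34.1114 = 1.1280
MRP = 11.62% − 5.66% = 5.96%
E(R) = R_f + β × MRP = 5.66% + 1.1280 × 5.96% = 12.38%

12.38%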